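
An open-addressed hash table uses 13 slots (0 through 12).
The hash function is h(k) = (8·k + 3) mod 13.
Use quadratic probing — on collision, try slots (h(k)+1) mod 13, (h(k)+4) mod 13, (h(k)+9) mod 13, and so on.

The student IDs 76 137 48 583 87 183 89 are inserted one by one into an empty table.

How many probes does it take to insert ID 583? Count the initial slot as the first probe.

2

Insert 76: h=0, slot 0 empty → index 0.
Insert 137: h=7, slot 7 empty → index 7.
Insert 48: h=10, slot 10 empty → index 10.
Insert 583: h=0, slot 0 occupied → index 1.
Insert 87: h=10, slot 10 occupied → index 11.
Insert 183: h=11, slot 11 occupied → index 12.
Insert 89: h=0, slots 0,1 occupied → index 4.
Table: [76, 583, _, _, 89, _, _, 137, _, _, 48, 87, 183]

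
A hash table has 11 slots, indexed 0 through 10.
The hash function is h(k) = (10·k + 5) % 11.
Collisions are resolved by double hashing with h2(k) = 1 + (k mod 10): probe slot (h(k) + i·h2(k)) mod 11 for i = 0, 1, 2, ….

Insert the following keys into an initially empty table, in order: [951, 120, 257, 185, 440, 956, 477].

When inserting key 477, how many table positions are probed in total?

951 hashes to 0; slot 0 is free => place at 0.
120 hashes to 6; slot 6 is free => place at 6.
257 hashes to 1; slot 1 is free => place at 1.
185 hashes to 7; slot 7 is free => place at 7.
440 hashes to 5; slot 5 is free => place at 5.
956 hashes to 6, h2=7; 6 taken => place at 2.
477 hashes to 1, h2=8; 1 taken => place at 9.
Table: [951, 257, 956, —, —, 440, 120, 185, —, 477, —]

2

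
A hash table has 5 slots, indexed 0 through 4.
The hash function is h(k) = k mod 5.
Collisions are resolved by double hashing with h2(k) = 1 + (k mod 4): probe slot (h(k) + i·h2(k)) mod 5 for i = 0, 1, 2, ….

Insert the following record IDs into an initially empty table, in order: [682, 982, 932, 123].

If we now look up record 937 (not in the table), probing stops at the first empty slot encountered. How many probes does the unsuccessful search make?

2

Insert 682: h=2, slot 2 empty -> index 2.
Insert 982: h=2, h2=3, slot 2 occupied -> index 0.
Insert 932: h=2, h2=1, slot 2 occupied -> index 3.
Insert 123: h=3, h2=4, slots 3,2 occupied -> index 1.
Table: [982, 123, 682, 932, —]
Lookup 937: h=2, h2=2, probe 2,4 → slot 4 empty, not found.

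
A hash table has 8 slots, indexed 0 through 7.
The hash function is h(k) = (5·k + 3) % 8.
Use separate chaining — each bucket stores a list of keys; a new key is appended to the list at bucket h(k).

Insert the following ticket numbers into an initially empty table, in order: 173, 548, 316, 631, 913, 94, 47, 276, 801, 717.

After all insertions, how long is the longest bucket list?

3

173 → bucket 4
548 → bucket 7
316 → bucket 7 (collision)
631 → bucket 6
913 → bucket 0
94 → bucket 1
47 → bucket 6 (collision)
276 → bucket 7 (collision)
801 → bucket 0 (collision)
717 → bucket 4 (collision)
Final buckets:
0: 913 -> 801
1: 94
2: -
3: -
4: 173 -> 717
5: -
6: 631 -> 47
7: 548 -> 316 -> 276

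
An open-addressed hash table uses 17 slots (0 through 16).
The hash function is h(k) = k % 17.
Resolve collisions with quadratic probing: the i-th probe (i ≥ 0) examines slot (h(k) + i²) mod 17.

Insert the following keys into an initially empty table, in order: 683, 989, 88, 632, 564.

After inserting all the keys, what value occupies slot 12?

632

683 hashes to 3; slot 3 is free → place at 3.
989 hashes to 3; 3 taken → place at 4.
88 hashes to 3; 3,4 taken → place at 7.
632 hashes to 3; 3,4,7 taken → place at 12.
564 hashes to 3; 3,4,7,12 taken → place at 2.
Table: [-, -, 564, 683, 989, -, -, 88, -, -, -, -, 632, -, -, -, -]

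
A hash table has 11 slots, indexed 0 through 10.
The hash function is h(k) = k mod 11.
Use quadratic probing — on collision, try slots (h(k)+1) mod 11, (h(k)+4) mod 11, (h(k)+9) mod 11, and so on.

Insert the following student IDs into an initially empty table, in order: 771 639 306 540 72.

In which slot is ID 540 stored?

5

771: h=1 -> slot 1
639: h=1, probe 1,2 -> slot 2
306: h=9 -> slot 9
540: h=1, probe 1,2,5 -> slot 5
72: h=6 -> slot 6
Table: [—, 771, 639, —, —, 540, 72, —, —, 306, —]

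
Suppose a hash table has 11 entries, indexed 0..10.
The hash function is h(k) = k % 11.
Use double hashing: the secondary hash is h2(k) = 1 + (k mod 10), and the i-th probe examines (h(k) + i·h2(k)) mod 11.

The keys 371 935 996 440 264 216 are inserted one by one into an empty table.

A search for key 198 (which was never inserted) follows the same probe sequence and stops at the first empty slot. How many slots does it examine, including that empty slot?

2

Insert 371: h=8, slot 8 empty → index 8.
Insert 935: h=0, slot 0 empty → index 0.
Insert 996: h=6, slot 6 empty → index 6.
Insert 440: h=0, h2=1, slot 0 occupied → index 1.
Insert 264: h=0, h2=5, slot 0 occupied → index 5.
Insert 216: h=7, slot 7 empty → index 7.
Table: [935, 440, _, _, _, 264, 996, 216, 371, _, _]
Lookup 198: h=0, h2=9, probe 0,9 → slot 9 empty, not found.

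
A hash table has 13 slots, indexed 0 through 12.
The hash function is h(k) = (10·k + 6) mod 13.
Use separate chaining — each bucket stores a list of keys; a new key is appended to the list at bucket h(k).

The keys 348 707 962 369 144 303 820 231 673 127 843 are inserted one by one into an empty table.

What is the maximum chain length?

Insert 348: h=2, bucket 2 empty -> new chain.
Insert 707: h=4, bucket 4 empty -> new chain.
Insert 962: h=6, bucket 6 empty -> new chain.
Insert 369: h=4, bucket 4 nonempty -> append to chain.
Insert 144: h=3, bucket 3 empty -> new chain.
Insert 303: h=7, bucket 7 empty -> new chain.
Insert 820: h=3, bucket 3 nonempty -> append to chain.
Insert 231: h=2, bucket 2 nonempty -> append to chain.
Insert 673: h=2, bucket 2 nonempty -> append to chain.
Insert 127: h=2, bucket 2 nonempty -> append to chain.
Insert 843: h=12, bucket 12 empty -> new chain.
Final buckets:
0: -
1: -
2: 348 -> 231 -> 673 -> 127
3: 144 -> 820
4: 707 -> 369
5: -
6: 962
7: 303
8: -
9: -
10: -
11: -
12: 843

4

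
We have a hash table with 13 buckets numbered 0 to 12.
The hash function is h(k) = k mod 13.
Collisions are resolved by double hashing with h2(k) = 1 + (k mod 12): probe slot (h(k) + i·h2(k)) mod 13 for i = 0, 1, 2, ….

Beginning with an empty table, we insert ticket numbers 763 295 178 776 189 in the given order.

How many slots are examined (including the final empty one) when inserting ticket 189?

763: h=9 → slot 9
295: h=9, h2=8, probe 9,4 → slot 4
178: h=9, h2=11, probe 9,7 → slot 7
776: h=9, h2=9, probe 9,5 → slot 5
189: h=7, h2=10, probe 7,4,1 → slot 1
Table: [., 189, ., ., 295, 776, ., 178, ., 763, ., ., .]

3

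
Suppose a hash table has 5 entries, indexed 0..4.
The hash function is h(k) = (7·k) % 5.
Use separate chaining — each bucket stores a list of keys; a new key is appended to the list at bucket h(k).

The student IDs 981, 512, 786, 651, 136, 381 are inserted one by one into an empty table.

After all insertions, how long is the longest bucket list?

981 → bucket 2
512 → bucket 4
786 → bucket 2 (collision)
651 → bucket 2 (collision)
136 → bucket 2 (collision)
381 → bucket 2 (collision)
Final buckets:
0: —
1: —
2: 981 -> 786 -> 651 -> 136 -> 381
3: —
4: 512

5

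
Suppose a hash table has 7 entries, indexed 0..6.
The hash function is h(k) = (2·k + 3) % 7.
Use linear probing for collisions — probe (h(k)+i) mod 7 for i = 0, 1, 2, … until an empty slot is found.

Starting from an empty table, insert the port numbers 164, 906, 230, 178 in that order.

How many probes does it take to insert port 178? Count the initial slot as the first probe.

Insert 164: h=2, slot 2 empty -> index 2.
Insert 906: h=2, slot 2 occupied -> index 3.
Insert 230: h=1, slot 1 empty -> index 1.
Insert 178: h=2, slots 2,3 occupied -> index 4.
Table: [∅, 230, 164, 906, 178, ∅, ∅]

3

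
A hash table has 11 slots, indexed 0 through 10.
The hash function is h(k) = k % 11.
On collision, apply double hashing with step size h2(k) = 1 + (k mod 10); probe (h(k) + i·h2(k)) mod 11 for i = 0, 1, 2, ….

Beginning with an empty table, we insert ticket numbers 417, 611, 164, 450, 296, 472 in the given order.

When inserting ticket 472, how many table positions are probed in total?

Insert 417: h=10, slot 10 empty => index 10.
Insert 611: h=6, slot 6 empty => index 6.
Insert 164: h=10, h2=5, slot 10 occupied => index 4.
Insert 450: h=10, h2=1, slot 10 occupied => index 0.
Insert 296: h=10, h2=7, slots 10,6 occupied => index 2.
Insert 472: h=10, h2=3, slots 10,2 occupied => index 5.
Table: [450, -, 296, -, 164, 472, 611, -, -, -, 417]

3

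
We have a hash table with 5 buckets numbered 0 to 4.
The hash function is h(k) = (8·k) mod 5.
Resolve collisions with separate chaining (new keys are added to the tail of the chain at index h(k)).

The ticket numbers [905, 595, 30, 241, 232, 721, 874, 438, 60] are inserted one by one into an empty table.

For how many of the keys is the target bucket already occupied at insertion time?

4

905 → bucket 0
595 → bucket 0 (collision)
30 → bucket 0 (collision)
241 → bucket 3
232 → bucket 1
721 → bucket 3 (collision)
874 → bucket 2
438 → bucket 4
60 → bucket 0 (collision)
Final buckets:
0: 905 -> 595 -> 30 -> 60
1: 232
2: 874
3: 241 -> 721
4: 438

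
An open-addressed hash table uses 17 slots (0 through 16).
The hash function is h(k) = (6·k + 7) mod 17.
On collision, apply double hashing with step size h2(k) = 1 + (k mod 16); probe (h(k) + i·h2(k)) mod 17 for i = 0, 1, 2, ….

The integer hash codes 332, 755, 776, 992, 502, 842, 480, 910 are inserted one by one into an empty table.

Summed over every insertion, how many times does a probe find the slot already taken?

3

Insert 332: h=10, slot 10 empty → index 10.
Insert 755: h=15, slot 15 empty → index 15.
Insert 776: h=5, slot 5 empty → index 5.
Insert 992: h=9, slot 9 empty → index 9.
Insert 502: h=10, h2=7, slot 10 occupied → index 0.
Insert 842: h=10, h2=11, slot 10 occupied → index 4.
Insert 480: h=14, slot 14 empty → index 14.
Insert 910: h=10, h2=15, slot 10 occupied → index 8.
Table: [502, _, _, _, 842, 776, _, _, 910, 992, 332, _, _, _, 480, 755, _]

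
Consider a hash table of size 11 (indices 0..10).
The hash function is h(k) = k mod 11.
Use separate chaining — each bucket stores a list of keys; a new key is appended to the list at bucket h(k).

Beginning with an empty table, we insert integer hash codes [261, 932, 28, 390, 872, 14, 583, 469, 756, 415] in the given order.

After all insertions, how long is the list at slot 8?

Insert 261: h=8, bucket 8 empty -> new chain.
Insert 932: h=8, bucket 8 nonempty -> append to chain.
Insert 28: h=6, bucket 6 empty -> new chain.
Insert 390: h=5, bucket 5 empty -> new chain.
Insert 872: h=3, bucket 3 empty -> new chain.
Insert 14: h=3, bucket 3 nonempty -> append to chain.
Insert 583: h=0, bucket 0 empty -> new chain.
Insert 469: h=7, bucket 7 empty -> new chain.
Insert 756: h=8, bucket 8 nonempty -> append to chain.
Insert 415: h=8, bucket 8 nonempty -> append to chain.
Final buckets:
0: 583
1: _
2: _
3: 872 -> 14
4: _
5: 390
6: 28
7: 469
8: 261 -> 932 -> 756 -> 415
9: _
10: _

4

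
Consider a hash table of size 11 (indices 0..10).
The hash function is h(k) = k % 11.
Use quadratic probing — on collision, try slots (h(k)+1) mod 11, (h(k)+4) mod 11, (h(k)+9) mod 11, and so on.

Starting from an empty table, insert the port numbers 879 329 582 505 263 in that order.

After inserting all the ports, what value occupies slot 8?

879: h=10 -> slot 10
329: h=10, probe 10,0 -> slot 0
582: h=10, probe 10,0,3 -> slot 3
505: h=10, probe 10,0,3,8 -> slot 8
263: h=10, probe 10,0,3,8,4 -> slot 4
Table: [329, —, —, 582, 263, —, —, —, 505, —, 879]

505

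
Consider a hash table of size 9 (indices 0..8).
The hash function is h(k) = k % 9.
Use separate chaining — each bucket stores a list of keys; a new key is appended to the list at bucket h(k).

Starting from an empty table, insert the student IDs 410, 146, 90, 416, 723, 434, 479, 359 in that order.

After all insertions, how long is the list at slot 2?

Insert 410: h=5, bucket 5 empty -> new chain.
Insert 146: h=2, bucket 2 empty -> new chain.
Insert 90: h=0, bucket 0 empty -> new chain.
Insert 416: h=2, bucket 2 nonempty -> append to chain.
Insert 723: h=3, bucket 3 empty -> new chain.
Insert 434: h=2, bucket 2 nonempty -> append to chain.
Insert 479: h=2, bucket 2 nonempty -> append to chain.
Insert 359: h=8, bucket 8 empty -> new chain.
Final buckets:
0: 90
1: —
2: 146 -> 416 -> 434 -> 479
3: 723
4: —
5: 410
6: —
7: —
8: 359

4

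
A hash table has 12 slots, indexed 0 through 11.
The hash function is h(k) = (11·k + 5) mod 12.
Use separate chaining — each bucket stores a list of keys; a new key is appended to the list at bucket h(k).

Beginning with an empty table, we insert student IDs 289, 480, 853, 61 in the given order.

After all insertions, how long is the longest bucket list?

289 → bucket 4
480 → bucket 5
853 → bucket 4 (collision)
61 → bucket 4 (collision)
Final buckets:
0: _
1: _
2: _
3: _
4: 289 -> 853 -> 61
5: 480
6: _
7: _
8: _
9: _
10: _
11: _

3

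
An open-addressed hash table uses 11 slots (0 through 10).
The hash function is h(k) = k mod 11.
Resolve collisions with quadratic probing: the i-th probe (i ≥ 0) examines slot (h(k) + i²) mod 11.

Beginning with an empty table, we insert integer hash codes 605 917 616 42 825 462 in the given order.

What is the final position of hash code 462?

3

Insert 605: h=0, slot 0 empty -> index 0.
Insert 917: h=4, slot 4 empty -> index 4.
Insert 616: h=0, slot 0 occupied -> index 1.
Insert 42: h=9, slot 9 empty -> index 9.
Insert 825: h=0, slots 0,1,4,9 occupied -> index 5.
Insert 462: h=0, slots 0,1,4,9,5 occupied -> index 3.
Table: [605, 616, -, 462, 917, 825, -, -, -, 42, -]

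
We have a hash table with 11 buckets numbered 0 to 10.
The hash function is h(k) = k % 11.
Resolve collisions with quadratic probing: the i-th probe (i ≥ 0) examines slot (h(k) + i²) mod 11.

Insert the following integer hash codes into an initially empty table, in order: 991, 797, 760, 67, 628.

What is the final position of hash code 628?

6

Insert 991: h=1, slot 1 empty → index 1.
Insert 797: h=5, slot 5 empty → index 5.
Insert 760: h=1, slot 1 occupied → index 2.
Insert 67: h=1, slots 1,2,5 occupied → index 10.
Insert 628: h=1, slots 1,2,5,10 occupied → index 6.
Table: [., 991, 760, ., ., 797, 628, ., ., ., 67]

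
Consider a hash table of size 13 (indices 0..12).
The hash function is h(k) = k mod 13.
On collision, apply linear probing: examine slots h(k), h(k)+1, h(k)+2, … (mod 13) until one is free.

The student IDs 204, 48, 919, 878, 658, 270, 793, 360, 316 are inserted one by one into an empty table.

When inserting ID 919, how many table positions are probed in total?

3

Insert 204: h=9, slot 9 empty => index 9.
Insert 48: h=9, slot 9 occupied => index 10.
Insert 919: h=9, slots 9,10 occupied => index 11.
Insert 878: h=7, slot 7 empty => index 7.
Insert 658: h=8, slot 8 empty => index 8.
Insert 270: h=10, slots 10,11 occupied => index 12.
Insert 793: h=0, slot 0 empty => index 0.
Insert 360: h=9, slots 9,10,11,12,0 occupied => index 1.
Insert 316: h=4, slot 4 empty => index 4.
Table: [793, 360, —, —, 316, —, —, 878, 658, 204, 48, 919, 270]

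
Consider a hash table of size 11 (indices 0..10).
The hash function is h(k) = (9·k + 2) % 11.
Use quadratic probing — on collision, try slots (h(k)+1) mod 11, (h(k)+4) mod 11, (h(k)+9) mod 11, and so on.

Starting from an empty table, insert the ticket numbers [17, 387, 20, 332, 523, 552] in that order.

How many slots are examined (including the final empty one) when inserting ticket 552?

4

17 hashes to 1; slot 1 is free → place at 1.
387 hashes to 9; slot 9 is free → place at 9.
20 hashes to 6; slot 6 is free → place at 6.
332 hashes to 9; 9 taken → place at 10.
523 hashes to 1; 1 taken → place at 2.
552 hashes to 9; 9,10,2 taken → place at 7.
Table: [-, 17, 523, -, -, -, 20, 552, -, 387, 332]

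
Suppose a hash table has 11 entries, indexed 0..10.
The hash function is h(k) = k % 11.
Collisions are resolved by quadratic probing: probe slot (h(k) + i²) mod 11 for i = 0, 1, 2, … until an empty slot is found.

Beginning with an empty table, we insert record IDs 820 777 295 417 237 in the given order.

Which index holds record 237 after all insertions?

Insert 820: h=6, slot 6 empty → index 6.
Insert 777: h=7, slot 7 empty → index 7.
Insert 295: h=9, slot 9 empty → index 9.
Insert 417: h=10, slot 10 empty → index 10.
Insert 237: h=6, slots 6,7,10 occupied → index 4.
Table: [∅, ∅, ∅, ∅, 237, ∅, 820, 777, ∅, 295, 417]

4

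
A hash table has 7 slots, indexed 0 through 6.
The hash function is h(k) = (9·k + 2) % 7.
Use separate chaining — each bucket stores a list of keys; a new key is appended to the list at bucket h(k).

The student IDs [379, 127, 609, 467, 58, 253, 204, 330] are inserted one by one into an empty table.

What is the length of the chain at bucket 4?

Insert 379: h=4, bucket 4 empty → new chain.
Insert 127: h=4, bucket 4 nonempty → append to chain.
Insert 609: h=2, bucket 2 empty → new chain.
Insert 467: h=5, bucket 5 empty → new chain.
Insert 58: h=6, bucket 6 empty → new chain.
Insert 253: h=4, bucket 4 nonempty → append to chain.
Insert 204: h=4, bucket 4 nonempty → append to chain.
Insert 330: h=4, bucket 4 nonempty → append to chain.
Final buckets:
0: .
1: .
2: 609
3: .
4: 379 -> 127 -> 253 -> 204 -> 330
5: 467
6: 58

5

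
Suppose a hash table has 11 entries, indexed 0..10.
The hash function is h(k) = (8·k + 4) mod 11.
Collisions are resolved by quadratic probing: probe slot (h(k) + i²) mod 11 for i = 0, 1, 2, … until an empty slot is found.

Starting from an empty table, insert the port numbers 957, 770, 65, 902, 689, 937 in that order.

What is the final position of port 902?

8

Insert 957: h=4, slot 4 empty → index 4.
Insert 770: h=4, slot 4 occupied → index 5.
Insert 65: h=7, slot 7 empty → index 7.
Insert 902: h=4, slots 4,5 occupied → index 8.
Insert 689: h=5, slot 5 occupied → index 6.
Insert 937: h=9, slot 9 empty → index 9.
Table: [∅, ∅, ∅, ∅, 957, 770, 689, 65, 902, 937, ∅]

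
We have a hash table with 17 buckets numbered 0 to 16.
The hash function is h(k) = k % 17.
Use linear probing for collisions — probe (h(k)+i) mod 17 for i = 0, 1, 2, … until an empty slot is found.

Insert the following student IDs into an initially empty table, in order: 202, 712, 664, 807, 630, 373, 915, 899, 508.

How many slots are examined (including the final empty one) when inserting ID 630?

2

202 hashes to 15; slot 15 is free → place at 15.
712 hashes to 15; 15 taken → place at 16.
664 hashes to 1; slot 1 is free → place at 1.
807 hashes to 8; slot 8 is free → place at 8.
630 hashes to 1; 1 taken → place at 2.
373 hashes to 16; 16 taken → place at 0.
915 hashes to 14; slot 14 is free → place at 14.
899 hashes to 15; 15,16,0,1,2 taken → place at 3.
508 hashes to 15; 15,16,0,1,2,3 taken → place at 4.
Table: [373, 664, 630, 899, 508, -, -, -, 807, -, -, -, -, -, 915, 202, 712]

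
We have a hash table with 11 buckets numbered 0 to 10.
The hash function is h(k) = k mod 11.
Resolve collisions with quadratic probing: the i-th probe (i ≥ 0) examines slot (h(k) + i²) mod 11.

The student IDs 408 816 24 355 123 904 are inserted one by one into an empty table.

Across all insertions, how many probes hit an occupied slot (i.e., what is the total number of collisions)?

408 hashes to 1; slot 1 is free => place at 1.
816 hashes to 2; slot 2 is free => place at 2.
24 hashes to 2; 2 taken => place at 3.
355 hashes to 3; 3 taken => place at 4.
123 hashes to 2; 2,3 taken => place at 6.
904 hashes to 2; 2,3,6 taken => place at 0.
Table: [904, 408, 816, 24, 355, ∅, 123, ∅, ∅, ∅, ∅]

7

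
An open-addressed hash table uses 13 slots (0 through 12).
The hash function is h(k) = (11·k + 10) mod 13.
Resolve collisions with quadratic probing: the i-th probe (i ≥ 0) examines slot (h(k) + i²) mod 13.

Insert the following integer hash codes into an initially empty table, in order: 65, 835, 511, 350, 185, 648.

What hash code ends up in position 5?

Insert 65: h=10, slot 10 empty → index 10.
Insert 835: h=4, slot 4 empty → index 4.
Insert 511: h=2, slot 2 empty → index 2.
Insert 350: h=12, slot 12 empty → index 12.
Insert 185: h=4, slot 4 occupied → index 5.
Insert 648: h=1, slot 1 empty → index 1.
Table: [-, 648, 511, -, 835, 185, -, -, -, -, 65, -, 350]

185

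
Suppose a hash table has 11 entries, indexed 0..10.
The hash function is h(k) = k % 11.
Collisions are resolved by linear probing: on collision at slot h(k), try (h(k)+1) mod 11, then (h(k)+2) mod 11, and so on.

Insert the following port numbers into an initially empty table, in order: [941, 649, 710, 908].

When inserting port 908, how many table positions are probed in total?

941 hashes to 6; slot 6 is free → place at 6.
649 hashes to 0; slot 0 is free → place at 0.
710 hashes to 6; 6 taken → place at 7.
908 hashes to 6; 6,7 taken → place at 8.
Table: [649, ., ., ., ., ., 941, 710, 908, ., .]

3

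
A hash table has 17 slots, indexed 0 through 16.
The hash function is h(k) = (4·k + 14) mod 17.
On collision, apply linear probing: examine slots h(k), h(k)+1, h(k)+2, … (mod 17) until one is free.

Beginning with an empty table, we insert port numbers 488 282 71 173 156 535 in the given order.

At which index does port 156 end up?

Insert 488: h=11, slot 11 empty → index 11.
Insert 282: h=3, slot 3 empty → index 3.
Insert 71: h=9, slot 9 empty → index 9.
Insert 173: h=9, slot 9 occupied → index 10.
Insert 156: h=9, slots 9,10,11 occupied → index 12.
Insert 535: h=12, slot 12 occupied → index 13.
Table: [-, -, -, 282, -, -, -, -, -, 71, 173, 488, 156, 535, -, -, -]

12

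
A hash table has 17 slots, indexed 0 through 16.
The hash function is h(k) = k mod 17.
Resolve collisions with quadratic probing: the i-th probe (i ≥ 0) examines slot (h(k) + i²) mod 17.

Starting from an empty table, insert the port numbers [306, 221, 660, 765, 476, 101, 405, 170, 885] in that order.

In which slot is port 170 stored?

Insert 306: h=0, slot 0 empty → index 0.
Insert 221: h=0, slot 0 occupied → index 1.
Insert 660: h=14, slot 14 empty → index 14.
Insert 765: h=0, slots 0,1 occupied → index 4.
Insert 476: h=0, slots 0,1,4 occupied → index 9.
Insert 101: h=16, slot 16 empty → index 16.
Insert 405: h=14, slot 14 occupied → index 15.
Insert 170: h=0, slots 0,1,4,9,16 occupied → index 8.
Insert 885: h=1, slot 1 occupied → index 2.
Table: [306, 221, 885, -, 765, -, -, -, 170, 476, -, -, -, -, 660, 405, 101]

8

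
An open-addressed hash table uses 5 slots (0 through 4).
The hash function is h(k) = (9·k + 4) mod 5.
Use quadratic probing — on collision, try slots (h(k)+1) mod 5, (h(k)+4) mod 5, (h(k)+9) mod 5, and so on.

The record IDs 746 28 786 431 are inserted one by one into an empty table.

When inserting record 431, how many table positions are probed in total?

Insert 746: h=3, slot 3 empty → index 3.
Insert 28: h=1, slot 1 empty → index 1.
Insert 786: h=3, slot 3 occupied → index 4.
Insert 431: h=3, slots 3,4 occupied → index 2.
Table: [-, 28, 431, 746, 786]

3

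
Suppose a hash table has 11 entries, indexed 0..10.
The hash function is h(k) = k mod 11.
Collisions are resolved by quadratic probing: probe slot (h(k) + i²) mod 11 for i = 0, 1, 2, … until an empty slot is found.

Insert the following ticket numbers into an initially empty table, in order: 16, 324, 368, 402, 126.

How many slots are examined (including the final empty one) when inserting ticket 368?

3

16 hashes to 5; slot 5 is free → place at 5.
324 hashes to 5; 5 taken → place at 6.
368 hashes to 5; 5,6 taken → place at 9.
402 hashes to 6; 6 taken → place at 7.
126 hashes to 5; 5,6,9 taken → place at 3.
Table: [., ., ., 126, ., 16, 324, 402, ., 368, .]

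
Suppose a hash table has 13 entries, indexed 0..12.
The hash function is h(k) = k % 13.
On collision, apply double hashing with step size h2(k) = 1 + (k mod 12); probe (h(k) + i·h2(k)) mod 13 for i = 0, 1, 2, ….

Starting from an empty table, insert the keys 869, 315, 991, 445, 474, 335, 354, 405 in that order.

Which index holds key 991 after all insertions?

869 hashes to 11; slot 11 is free → place at 11.
315 hashes to 3; slot 3 is free → place at 3.
991 hashes to 3, h2=8; 3,11 taken → place at 6.
445 hashes to 3, h2=2; 3 taken → place at 5.
474 hashes to 6, h2=7; 6 taken → place at 0.
335 hashes to 10; slot 10 is free → place at 10.
354 hashes to 3, h2=7; 3,10 taken → place at 4.
405 hashes to 2; slot 2 is free → place at 2.
Table: [474, _, 405, 315, 354, 445, 991, _, _, _, 335, 869, _]

6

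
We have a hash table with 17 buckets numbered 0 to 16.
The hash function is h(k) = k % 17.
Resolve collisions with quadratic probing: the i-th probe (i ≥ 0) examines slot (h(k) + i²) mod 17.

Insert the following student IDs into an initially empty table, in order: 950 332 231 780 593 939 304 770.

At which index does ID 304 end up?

7

950 hashes to 15; slot 15 is free → place at 15.
332 hashes to 9; slot 9 is free → place at 9.
231 hashes to 10; slot 10 is free → place at 10.
780 hashes to 15; 15 taken → place at 16.
593 hashes to 15; 15,16 taken → place at 2.
939 hashes to 4; slot 4 is free → place at 4.
304 hashes to 15; 15,16,2 taken → place at 7.
770 hashes to 5; slot 5 is free → place at 5.
Table: [-, -, 593, -, 939, 770, -, 304, -, 332, 231, -, -, -, -, 950, 780]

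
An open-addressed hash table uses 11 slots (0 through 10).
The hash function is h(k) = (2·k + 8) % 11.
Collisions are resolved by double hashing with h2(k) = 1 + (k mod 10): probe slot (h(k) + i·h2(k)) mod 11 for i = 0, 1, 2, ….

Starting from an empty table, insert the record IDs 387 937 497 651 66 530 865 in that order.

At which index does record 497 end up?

387 hashes to 1; slot 1 is free -> place at 1.
937 hashes to 1, h2=8; 1 taken -> place at 9.
497 hashes to 1, h2=8; 1,9 taken -> place at 6.
651 hashes to 1, h2=2; 1 taken -> place at 3.
66 hashes to 8; slot 8 is free -> place at 8.
530 hashes to 1, h2=1; 1 taken -> place at 2.
865 hashes to 0; slot 0 is free -> place at 0.
Table: [865, 387, 530, 651, ., ., 497, ., 66, 937, .]

6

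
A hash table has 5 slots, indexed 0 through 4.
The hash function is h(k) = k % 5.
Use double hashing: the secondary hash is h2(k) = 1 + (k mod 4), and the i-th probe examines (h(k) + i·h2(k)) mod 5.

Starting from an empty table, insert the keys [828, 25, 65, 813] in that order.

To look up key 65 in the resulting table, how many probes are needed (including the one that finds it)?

2

828 hashes to 3; slot 3 is free → place at 3.
25 hashes to 0; slot 0 is free → place at 0.
65 hashes to 0, h2=2; 0 taken → place at 2.
813 hashes to 3, h2=2; 3,0,2 taken → place at 4.
Table: [25, ∅, 65, 828, 813]
Lookup 65: h=0, h2=2, probe 0,2 → found at 2.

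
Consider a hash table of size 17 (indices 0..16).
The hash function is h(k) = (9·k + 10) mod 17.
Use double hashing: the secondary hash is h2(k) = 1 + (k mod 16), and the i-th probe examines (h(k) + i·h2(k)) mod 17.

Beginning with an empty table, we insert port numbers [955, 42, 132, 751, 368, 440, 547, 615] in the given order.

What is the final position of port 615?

10

955 hashes to 3; slot 3 is free → place at 3.
42 hashes to 14; slot 14 is free → place at 14.
132 hashes to 8; slot 8 is free → place at 8.
751 hashes to 3, h2=16; 3 taken → place at 2.
368 hashes to 7; slot 7 is free → place at 7.
440 hashes to 9; slot 9 is free → place at 9.
547 hashes to 3, h2=4; 3,7 taken → place at 11.
615 hashes to 3, h2=8; 3,11,2 taken → place at 10.
Table: [_, _, 751, 955, _, _, _, 368, 132, 440, 615, 547, _, _, 42, _, _]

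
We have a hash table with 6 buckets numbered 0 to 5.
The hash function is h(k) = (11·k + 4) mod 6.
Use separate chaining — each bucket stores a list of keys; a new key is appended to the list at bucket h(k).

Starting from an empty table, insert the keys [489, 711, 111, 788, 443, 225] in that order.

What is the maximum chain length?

4

489 → bucket 1
711 → bucket 1 (collision)
111 → bucket 1 (collision)
788 → bucket 2
443 → bucket 5
225 → bucket 1 (collision)
Final buckets:
0: -
1: 489 -> 711 -> 111 -> 225
2: 788
3: -
4: -
5: 443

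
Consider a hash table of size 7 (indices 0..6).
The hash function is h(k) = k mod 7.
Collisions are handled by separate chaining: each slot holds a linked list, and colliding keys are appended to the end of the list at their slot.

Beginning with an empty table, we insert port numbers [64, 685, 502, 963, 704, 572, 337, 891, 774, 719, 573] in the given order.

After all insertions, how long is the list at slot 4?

3

64 → bucket 1
685 → bucket 6
502 → bucket 5
963 → bucket 4
704 → bucket 4 (collision)
572 → bucket 5 (collision)
337 → bucket 1 (collision)
891 → bucket 2
774 → bucket 4 (collision)
719 → bucket 5 (collision)
573 → bucket 6 (collision)
Final buckets:
0: _
1: 64 -> 337
2: 891
3: _
4: 963 -> 704 -> 774
5: 502 -> 572 -> 719
6: 685 -> 573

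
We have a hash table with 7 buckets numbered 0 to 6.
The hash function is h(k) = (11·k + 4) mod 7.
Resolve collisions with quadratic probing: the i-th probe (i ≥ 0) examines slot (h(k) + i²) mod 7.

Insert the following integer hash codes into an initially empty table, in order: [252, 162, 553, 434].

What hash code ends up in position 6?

434

252: h=4 => slot 4
162: h=1 => slot 1
553: h=4, probe 4,5 => slot 5
434: h=4, probe 4,5,1,6 => slot 6
Table: [-, 162, -, -, 252, 553, 434]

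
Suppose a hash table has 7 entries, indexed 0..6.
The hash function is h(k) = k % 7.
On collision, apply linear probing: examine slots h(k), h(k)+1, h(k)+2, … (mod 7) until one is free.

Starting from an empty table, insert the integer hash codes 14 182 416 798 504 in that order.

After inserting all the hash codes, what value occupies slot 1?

182

14 hashes to 0; slot 0 is free => place at 0.
182 hashes to 0; 0 taken => place at 1.
416 hashes to 3; slot 3 is free => place at 3.
798 hashes to 0; 0,1 taken => place at 2.
504 hashes to 0; 0,1,2,3 taken => place at 4.
Table: [14, 182, 798, 416, 504, ., .]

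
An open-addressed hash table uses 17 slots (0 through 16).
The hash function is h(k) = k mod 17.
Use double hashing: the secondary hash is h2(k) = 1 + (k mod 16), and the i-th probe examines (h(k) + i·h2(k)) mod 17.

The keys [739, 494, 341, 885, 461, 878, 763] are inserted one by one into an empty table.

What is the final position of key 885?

739 hashes to 8; slot 8 is free -> place at 8.
494 hashes to 1; slot 1 is free -> place at 1.
341 hashes to 1, h2=6; 1 taken -> place at 7.
885 hashes to 1, h2=6; 1,7 taken -> place at 13.
461 hashes to 2; slot 2 is free -> place at 2.
878 hashes to 11; slot 11 is free -> place at 11.
763 hashes to 15; slot 15 is free -> place at 15.
Table: [∅, 494, 461, ∅, ∅, ∅, ∅, 341, 739, ∅, ∅, 878, ∅, 885, ∅, 763, ∅]

13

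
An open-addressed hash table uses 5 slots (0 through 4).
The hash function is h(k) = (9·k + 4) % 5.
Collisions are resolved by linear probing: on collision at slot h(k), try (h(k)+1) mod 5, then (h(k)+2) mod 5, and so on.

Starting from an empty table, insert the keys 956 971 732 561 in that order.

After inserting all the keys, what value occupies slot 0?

Insert 956: h=3, slot 3 empty -> index 3.
Insert 971: h=3, slot 3 occupied -> index 4.
Insert 732: h=2, slot 2 empty -> index 2.
Insert 561: h=3, slots 3,4 occupied -> index 0.
Table: [561, ∅, 732, 956, 971]

561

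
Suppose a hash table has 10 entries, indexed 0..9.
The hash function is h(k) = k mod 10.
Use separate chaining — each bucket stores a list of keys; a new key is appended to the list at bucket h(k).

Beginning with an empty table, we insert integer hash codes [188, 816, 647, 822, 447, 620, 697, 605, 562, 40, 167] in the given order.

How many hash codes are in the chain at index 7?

188 -> bucket 8
816 -> bucket 6
647 -> bucket 7
822 -> bucket 2
447 -> bucket 7 (collision)
620 -> bucket 0
697 -> bucket 7 (collision)
605 -> bucket 5
562 -> bucket 2 (collision)
40 -> bucket 0 (collision)
167 -> bucket 7 (collision)
Final buckets:
0: 620 -> 40
1: ∅
2: 822 -> 562
3: ∅
4: ∅
5: 605
6: 816
7: 647 -> 447 -> 697 -> 167
8: 188
9: ∅

4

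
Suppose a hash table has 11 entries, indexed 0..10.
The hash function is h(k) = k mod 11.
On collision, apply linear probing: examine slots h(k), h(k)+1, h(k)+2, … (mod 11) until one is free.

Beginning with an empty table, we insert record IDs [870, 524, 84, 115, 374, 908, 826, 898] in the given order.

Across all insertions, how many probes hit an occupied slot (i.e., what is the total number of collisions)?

4

870: h=1 → slot 1
524: h=7 → slot 7
84: h=7, probe 7,8 → slot 8
115: h=5 → slot 5
374: h=0 → slot 0
908: h=6 → slot 6
826: h=1, probe 1,2 → slot 2
898: h=7, probe 7,8,9 → slot 9
Table: [374, 870, 826, ∅, ∅, 115, 908, 524, 84, 898, ∅]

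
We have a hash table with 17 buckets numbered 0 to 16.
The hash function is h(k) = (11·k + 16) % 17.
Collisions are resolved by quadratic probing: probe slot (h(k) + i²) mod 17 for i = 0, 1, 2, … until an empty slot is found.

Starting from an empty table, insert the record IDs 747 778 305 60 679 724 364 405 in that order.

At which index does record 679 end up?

747 hashes to 5; slot 5 is free -> place at 5.
778 hashes to 6; slot 6 is free -> place at 6.
305 hashes to 5; 5,6 taken -> place at 9.
60 hashes to 13; slot 13 is free -> place at 13.
679 hashes to 5; 5,6,9 taken -> place at 14.
724 hashes to 7; slot 7 is free -> place at 7.
364 hashes to 8; slot 8 is free -> place at 8.
405 hashes to 0; slot 0 is free -> place at 0.
Table: [405, —, —, —, —, 747, 778, 724, 364, 305, —, —, —, 60, 679, —, —]

14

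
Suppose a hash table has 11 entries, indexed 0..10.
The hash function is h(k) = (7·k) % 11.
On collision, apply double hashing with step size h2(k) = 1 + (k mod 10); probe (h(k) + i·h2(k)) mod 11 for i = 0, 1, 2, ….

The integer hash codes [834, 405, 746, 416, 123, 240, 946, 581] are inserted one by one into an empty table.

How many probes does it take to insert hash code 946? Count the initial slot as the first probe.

4

834 hashes to 8; slot 8 is free -> place at 8.
405 hashes to 8, h2=6; 8 taken -> place at 3.
746 hashes to 8, h2=7; 8 taken -> place at 4.
416 hashes to 8, h2=7; 8,4 taken -> place at 0.
123 hashes to 3, h2=4; 3 taken -> place at 7.
240 hashes to 8, h2=1; 8 taken -> place at 9.
946 hashes to 0, h2=7; 0,7,3 taken -> place at 10.
581 hashes to 8, h2=2; 8,10 taken -> place at 1.
Table: [416, 581, -, 405, 746, -, -, 123, 834, 240, 946]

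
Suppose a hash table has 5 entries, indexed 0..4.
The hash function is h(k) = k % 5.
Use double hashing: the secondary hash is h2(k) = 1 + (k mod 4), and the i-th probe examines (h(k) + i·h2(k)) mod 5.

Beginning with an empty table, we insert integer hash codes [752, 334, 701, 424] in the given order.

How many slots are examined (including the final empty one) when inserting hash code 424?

Insert 752: h=2, slot 2 empty -> index 2.
Insert 334: h=4, slot 4 empty -> index 4.
Insert 701: h=1, slot 1 empty -> index 1.
Insert 424: h=4, h2=1, slot 4 occupied -> index 0.
Table: [424, 701, 752, -, 334]

2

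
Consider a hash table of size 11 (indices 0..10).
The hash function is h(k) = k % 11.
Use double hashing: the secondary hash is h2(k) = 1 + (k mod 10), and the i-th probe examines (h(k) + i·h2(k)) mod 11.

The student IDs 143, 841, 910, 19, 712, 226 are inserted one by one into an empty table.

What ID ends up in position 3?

143 hashes to 0; slot 0 is free => place at 0.
841 hashes to 5; slot 5 is free => place at 5.
910 hashes to 8; slot 8 is free => place at 8.
19 hashes to 8, h2=10; 8 taken => place at 7.
712 hashes to 8, h2=3; 8,0 taken => place at 3.
226 hashes to 6; slot 6 is free => place at 6.
Table: [143, ∅, ∅, 712, ∅, 841, 226, 19, 910, ∅, ∅]

712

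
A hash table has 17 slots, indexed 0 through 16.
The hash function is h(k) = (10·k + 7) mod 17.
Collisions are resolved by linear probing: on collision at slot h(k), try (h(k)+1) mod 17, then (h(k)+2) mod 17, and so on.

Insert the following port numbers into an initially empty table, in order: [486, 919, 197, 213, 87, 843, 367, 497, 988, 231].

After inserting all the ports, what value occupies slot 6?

197

486: h=5 => slot 5
919: h=0 => slot 0
197: h=5, probe 5,6 => slot 6
213: h=12 => slot 12
87: h=10 => slot 10
843: h=5, probe 5,6,7 => slot 7
367: h=5, probe 5,6,7,8 => slot 8
497: h=13 => slot 13
988: h=10, probe 10,11 => slot 11
231: h=5, probe 5,6,7,8,9 => slot 9
Table: [919, -, -, -, -, 486, 197, 843, 367, 231, 87, 988, 213, 497, -, -, -]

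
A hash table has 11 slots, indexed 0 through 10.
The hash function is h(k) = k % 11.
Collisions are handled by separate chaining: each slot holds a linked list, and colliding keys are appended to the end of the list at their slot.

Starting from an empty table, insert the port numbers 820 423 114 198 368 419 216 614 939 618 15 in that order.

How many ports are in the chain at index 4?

3

Insert 820: h=6, bucket 6 empty → new chain.
Insert 423: h=5, bucket 5 empty → new chain.
Insert 114: h=4, bucket 4 empty → new chain.
Insert 198: h=0, bucket 0 empty → new chain.
Insert 368: h=5, bucket 5 nonempty → append to chain.
Insert 419: h=1, bucket 1 empty → new chain.
Insert 216: h=7, bucket 7 empty → new chain.
Insert 614: h=9, bucket 9 empty → new chain.
Insert 939: h=4, bucket 4 nonempty → append to chain.
Insert 618: h=2, bucket 2 empty → new chain.
Insert 15: h=4, bucket 4 nonempty → append to chain.
Final buckets:
0: 198
1: 419
2: 618
3: —
4: 114 -> 939 -> 15
5: 423 -> 368
6: 820
7: 216
8: —
9: 614
10: —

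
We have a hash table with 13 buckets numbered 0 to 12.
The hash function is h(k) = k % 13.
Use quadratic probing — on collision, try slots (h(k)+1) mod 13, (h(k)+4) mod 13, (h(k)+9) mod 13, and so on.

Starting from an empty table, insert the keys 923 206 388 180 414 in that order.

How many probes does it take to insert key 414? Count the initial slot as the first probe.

Insert 923: h=0, slot 0 empty => index 0.
Insert 206: h=11, slot 11 empty => index 11.
Insert 388: h=11, slot 11 occupied => index 12.
Insert 180: h=11, slots 11,12 occupied => index 2.
Insert 414: h=11, slots 11,12,2 occupied => index 7.
Table: [923, -, 180, -, -, -, -, 414, -, -, -, 206, 388]

4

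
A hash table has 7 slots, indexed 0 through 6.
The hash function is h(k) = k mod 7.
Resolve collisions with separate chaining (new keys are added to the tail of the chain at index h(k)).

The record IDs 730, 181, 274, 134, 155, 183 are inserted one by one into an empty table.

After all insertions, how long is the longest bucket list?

Insert 730: h=2, bucket 2 empty → new chain.
Insert 181: h=6, bucket 6 empty → new chain.
Insert 274: h=1, bucket 1 empty → new chain.
Insert 134: h=1, bucket 1 nonempty → append to chain.
Insert 155: h=1, bucket 1 nonempty → append to chain.
Insert 183: h=1, bucket 1 nonempty → append to chain.
Final buckets:
0: _
1: 274 -> 134 -> 155 -> 183
2: 730
3: _
4: _
5: _
6: 181

4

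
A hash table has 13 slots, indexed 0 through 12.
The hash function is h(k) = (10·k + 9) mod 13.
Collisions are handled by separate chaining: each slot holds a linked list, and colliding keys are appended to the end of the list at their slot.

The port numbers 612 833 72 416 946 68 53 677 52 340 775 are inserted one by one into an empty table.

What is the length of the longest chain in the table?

612 → bucket 6
833 → bucket 6 (collision)
72 → bucket 1
416 → bucket 9
946 → bucket 5
68 → bucket 0
53 → bucket 6 (collision)
677 → bucket 6 (collision)
52 → bucket 9 (collision)
340 → bucket 3
775 → bucket 11
Final buckets:
0: 68
1: 72
2: ∅
3: 340
4: ∅
5: 946
6: 612 -> 833 -> 53 -> 677
7: ∅
8: ∅
9: 416 -> 52
10: ∅
11: 775
12: ∅

4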